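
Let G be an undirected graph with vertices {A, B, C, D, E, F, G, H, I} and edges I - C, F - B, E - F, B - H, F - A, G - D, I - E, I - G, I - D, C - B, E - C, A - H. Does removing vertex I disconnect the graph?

Yes

Deleting I raises the number of components from 1 to 2, so I is a cut vertex.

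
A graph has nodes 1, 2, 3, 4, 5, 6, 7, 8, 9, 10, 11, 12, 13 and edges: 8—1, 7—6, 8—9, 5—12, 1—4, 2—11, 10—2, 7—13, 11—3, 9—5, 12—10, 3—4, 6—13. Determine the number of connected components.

2

Starting from 6 we can reach 6, 7, 13. That is one component of size 3.
Starting from 1 we can reach 1, 2, 3, 4, 5, 8, 9, 10, 11, 12. That is one component of size 10.
Total: 2 components.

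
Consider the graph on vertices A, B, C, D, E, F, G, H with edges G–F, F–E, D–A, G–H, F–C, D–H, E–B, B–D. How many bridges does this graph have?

2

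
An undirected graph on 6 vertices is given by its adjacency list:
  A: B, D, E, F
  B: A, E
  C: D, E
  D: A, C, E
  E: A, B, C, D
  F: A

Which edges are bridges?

A-F

The edges on the cycle A-B-E-A are not bridges since each lies on that cycle.
But removing A-F disconnects A from F — this is a bridge.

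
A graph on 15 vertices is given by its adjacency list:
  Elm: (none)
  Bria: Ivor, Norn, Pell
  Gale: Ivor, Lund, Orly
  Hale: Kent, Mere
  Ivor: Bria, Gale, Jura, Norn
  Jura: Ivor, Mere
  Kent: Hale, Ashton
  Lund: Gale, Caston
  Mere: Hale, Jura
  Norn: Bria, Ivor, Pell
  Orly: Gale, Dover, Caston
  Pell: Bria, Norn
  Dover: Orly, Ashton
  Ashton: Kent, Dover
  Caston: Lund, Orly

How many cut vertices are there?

Removing Ivor increases the component count from 2 to 3, so Ivor is a cut vertex.
By contrast removing Hale leaves 2 components; it is not a cut vertex. No other vertex is a cut vertex either.

1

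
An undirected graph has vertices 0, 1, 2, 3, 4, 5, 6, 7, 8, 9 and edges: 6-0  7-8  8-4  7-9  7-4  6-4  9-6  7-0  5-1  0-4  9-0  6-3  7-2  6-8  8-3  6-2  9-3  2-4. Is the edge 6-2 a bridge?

After removing 6-2, the path 6-4-2 still connects them, so the edge is not a bridge.

No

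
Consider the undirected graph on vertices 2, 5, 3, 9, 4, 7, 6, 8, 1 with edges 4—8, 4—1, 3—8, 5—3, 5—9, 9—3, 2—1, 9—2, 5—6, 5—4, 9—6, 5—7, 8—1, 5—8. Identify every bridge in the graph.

5-7

The edges on the cycle 5-4-1-2-9-5 are not bridges since each lies on that cycle.
But removing 5—7 disconnects 5 from 7 — this is a bridge.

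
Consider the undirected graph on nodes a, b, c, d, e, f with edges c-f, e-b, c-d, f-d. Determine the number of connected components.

a is isolated — a component by itself.
Starting from b we can reach b, e. That is one component of size 2.
Starting from c we can reach c, d, f. That is one component of size 3.
Total: 3 components.

3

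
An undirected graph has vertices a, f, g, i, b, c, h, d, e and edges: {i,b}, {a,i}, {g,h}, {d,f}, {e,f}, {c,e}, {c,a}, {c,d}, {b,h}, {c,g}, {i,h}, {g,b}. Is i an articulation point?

Deleting i leaves 1 component (was 1) (its neighbors a, b, h remain connected to each other), so i is not a cut vertex.

No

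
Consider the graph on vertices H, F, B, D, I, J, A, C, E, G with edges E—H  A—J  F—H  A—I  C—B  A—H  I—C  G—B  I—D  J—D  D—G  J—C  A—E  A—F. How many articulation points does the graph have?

1

Removing A increases the component count from 1 to 2, so A is a cut vertex.
By contrast removing E leaves 1 component; it is not a cut vertex. No other vertex is a cut vertex either.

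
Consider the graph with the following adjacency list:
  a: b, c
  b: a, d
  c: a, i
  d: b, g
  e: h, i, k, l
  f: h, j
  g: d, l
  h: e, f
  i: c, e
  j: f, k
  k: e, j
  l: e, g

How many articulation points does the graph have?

1

Removing e increases the component count from 1 to 2, so e is a cut vertex.
By contrast removing g leaves 1 component; it is not a cut vertex. No other vertex is a cut vertex either.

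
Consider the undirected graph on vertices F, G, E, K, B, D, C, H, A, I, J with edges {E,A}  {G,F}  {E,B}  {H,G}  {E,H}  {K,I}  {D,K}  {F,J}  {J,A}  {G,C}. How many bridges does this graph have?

The edges on the cycle E-H-G-F-J-A-E are not bridges since each lies on that cycle.
But removing E-B disconnects E from B; removing D-K disconnects D from K; removing K-I disconnects K from I; removing G-C disconnects G from C — these are bridges.
That makes 4 bridges.

4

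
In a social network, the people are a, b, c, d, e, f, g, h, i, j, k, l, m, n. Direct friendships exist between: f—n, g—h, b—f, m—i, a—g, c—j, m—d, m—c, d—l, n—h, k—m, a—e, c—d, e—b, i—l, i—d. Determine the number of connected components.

Starting from a we can reach a, b, e, f, g, h, n. That is one component of size 7.
Starting from c we can reach c, d, i, j, k, l, m. That is one component of size 7.
Total: 2 components.

2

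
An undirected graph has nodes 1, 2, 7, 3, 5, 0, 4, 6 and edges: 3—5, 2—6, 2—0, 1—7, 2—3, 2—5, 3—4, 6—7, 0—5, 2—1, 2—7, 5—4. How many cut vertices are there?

1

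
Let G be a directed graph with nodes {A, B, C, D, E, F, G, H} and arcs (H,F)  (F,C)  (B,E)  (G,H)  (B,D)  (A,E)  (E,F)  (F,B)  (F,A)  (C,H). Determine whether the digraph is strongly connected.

No

There is no directed path from D to C, so the graph is not strongly connected.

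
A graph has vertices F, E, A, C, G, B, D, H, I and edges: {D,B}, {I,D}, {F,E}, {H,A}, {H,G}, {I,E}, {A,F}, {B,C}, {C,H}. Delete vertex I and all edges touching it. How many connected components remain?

With I gone, the remaining components are: {A, B, C, D, E, F, G, H}.
That is 1 component.

1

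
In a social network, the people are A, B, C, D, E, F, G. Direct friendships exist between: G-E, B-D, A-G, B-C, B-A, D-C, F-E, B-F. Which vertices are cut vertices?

B

Removing B increases the component count from 1 to 2, so B is a cut vertex.
By contrast removing F leaves 1 component; it is not a cut vertex. No other vertex is a cut vertex either.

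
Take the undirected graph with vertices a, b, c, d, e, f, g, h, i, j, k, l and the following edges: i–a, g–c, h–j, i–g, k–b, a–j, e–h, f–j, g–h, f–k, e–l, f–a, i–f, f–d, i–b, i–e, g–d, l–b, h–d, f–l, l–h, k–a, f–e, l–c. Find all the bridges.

The edges on the cycle i-f-k-b-l-e-i are not bridges since each lies on that cycle.
Every edge lies on some cycle, so there are no bridges.

none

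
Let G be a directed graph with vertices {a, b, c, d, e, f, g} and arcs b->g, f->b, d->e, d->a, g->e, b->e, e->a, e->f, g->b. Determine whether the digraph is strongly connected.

No

There is no directed path from g to c, so the graph is not strongly connected.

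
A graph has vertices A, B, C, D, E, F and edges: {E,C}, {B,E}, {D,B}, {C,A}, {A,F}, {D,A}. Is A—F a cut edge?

Yes

Removing A—F leaves no path between A and F: the component count goes from 1 to 2. So it is a bridge.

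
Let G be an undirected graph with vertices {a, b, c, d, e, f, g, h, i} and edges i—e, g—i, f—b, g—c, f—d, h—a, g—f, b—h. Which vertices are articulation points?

Removing b increases the component count from 1 to 2, so b is a cut vertex.
Removing f increases the component count from 1 to 3, so f is a cut vertex.
Removing g increases the component count from 1 to 3, so g is a cut vertex.
Likewise h, i are cut vertices.
By contrast removing a leaves 1 component; it is not a cut vertex. No other vertex is a cut vertex either.

b, f, g, h, i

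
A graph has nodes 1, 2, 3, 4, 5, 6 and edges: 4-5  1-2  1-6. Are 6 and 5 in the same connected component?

No

The component containing 6 is {1, 2, 6}, and 5 is not in it.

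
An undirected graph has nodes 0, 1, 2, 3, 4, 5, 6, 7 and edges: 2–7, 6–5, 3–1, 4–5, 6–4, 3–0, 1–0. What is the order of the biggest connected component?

Starting from 2 we can reach 2, 7. That is one component of size 2.
Starting from 0 we can reach 0, 1, 3. That is one component of size 3.
Starting from 4 we can reach 4, 5, 6. That is one component of size 3.
The largest has 3 vertices.

3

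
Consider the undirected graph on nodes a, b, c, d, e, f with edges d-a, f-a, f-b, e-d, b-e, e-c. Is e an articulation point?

Deleting e raises the number of components from 1 to 2, so e is a cut vertex.

Yes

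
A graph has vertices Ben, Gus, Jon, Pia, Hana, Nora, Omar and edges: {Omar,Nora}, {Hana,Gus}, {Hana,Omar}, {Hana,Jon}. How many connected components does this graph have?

3

Ben is isolated — a component by itself.
Pia is isolated — a component by itself.
Starting from Gus we can reach Gus, Jon, Hana, Nora, Omar. That is one component of size 5.
Total: 3 components.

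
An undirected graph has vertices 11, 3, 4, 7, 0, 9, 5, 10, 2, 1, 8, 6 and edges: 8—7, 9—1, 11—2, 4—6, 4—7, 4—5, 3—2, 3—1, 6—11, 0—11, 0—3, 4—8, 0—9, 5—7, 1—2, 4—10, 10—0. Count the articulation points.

Removing 4 increases the component count from 1 to 2, so 4 is a cut vertex.
By contrast removing 6 leaves 1 component; it is not a cut vertex. No other vertex is a cut vertex either.

1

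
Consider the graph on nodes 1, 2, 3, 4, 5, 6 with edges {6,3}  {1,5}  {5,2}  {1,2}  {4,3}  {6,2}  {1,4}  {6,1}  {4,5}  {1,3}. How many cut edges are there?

0

The edges on the cycle 6-1-4-3-6 are not bridges since each lies on that cycle.
Every edge lies on some cycle, so there are no bridges.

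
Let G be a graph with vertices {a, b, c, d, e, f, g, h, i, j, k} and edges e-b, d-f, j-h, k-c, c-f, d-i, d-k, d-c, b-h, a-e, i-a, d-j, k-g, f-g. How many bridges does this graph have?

0

The edges on the cycle d-i-a-e-b-h-j-d are not bridges since each lies on that cycle.
Every edge lies on some cycle, so there are no bridges.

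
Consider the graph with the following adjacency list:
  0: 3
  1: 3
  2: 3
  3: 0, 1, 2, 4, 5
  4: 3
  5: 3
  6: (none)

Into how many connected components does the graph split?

6 is isolated — a component by itself.
Starting from 0 we can reach 0, 1, 2, 3, 4, 5. That is one component of size 6.
Total: 2 components.

2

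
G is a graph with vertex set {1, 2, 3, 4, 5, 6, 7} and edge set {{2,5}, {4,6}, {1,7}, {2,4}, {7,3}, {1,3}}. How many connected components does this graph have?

2

Starting from 1 we can reach 1, 3, 7. That is one component of size 3.
Starting from 2 we can reach 2, 4, 5, 6. That is one component of size 4.
Total: 2 components.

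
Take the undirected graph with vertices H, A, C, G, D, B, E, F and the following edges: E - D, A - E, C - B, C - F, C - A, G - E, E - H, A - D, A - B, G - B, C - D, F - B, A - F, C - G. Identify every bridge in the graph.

The edges on the cycle C-G-B-A-C are not bridges since each lies on that cycle.
But removing H - E disconnects H from E — this is a bridge.

E-H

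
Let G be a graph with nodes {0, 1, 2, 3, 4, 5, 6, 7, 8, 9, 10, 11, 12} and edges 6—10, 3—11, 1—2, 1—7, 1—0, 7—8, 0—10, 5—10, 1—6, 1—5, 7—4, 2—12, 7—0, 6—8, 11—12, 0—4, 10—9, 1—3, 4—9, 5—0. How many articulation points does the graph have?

1

Removing 1 increases the component count from 1 to 2, so 1 is a cut vertex.
By contrast removing 6 leaves 1 component; it is not a cut vertex. No other vertex is a cut vertex either.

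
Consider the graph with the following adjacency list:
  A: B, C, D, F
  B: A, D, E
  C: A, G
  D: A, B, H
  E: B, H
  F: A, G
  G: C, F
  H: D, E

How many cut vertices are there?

Removing A increases the component count from 1 to 2, so A is a cut vertex.
By contrast removing B leaves 1 component; it is not a cut vertex. No other vertex is a cut vertex either.

1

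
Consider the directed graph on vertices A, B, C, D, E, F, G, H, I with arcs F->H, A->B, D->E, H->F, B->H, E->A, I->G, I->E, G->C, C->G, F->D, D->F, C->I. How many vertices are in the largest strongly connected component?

6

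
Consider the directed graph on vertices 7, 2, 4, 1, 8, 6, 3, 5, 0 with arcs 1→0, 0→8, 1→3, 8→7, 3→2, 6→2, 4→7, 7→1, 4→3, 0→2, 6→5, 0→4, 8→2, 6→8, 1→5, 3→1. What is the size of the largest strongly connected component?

6

{0, 1, 3, 4, 7, 8} are all mutually reachable — one SCC of size 6.
{2} is an SCC by itself.
{5} is an SCC by itself.
{6} is an SCC by itself.
The largest has 6 vertices.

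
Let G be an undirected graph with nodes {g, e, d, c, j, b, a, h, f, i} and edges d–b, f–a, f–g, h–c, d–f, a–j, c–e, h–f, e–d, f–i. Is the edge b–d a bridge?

Yes

Removing b–d leaves no path between b and d: the component count goes from 1 to 2. So it is a bridge.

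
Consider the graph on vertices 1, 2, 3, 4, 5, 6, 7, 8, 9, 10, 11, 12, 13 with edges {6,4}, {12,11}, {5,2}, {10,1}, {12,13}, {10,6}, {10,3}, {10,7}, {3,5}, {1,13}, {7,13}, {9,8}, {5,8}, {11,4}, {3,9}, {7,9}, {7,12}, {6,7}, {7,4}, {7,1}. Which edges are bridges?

The edges on the cycle 3-9-8-5-3 are not bridges since each lies on that cycle.
But removing 5-2 disconnects 5 from 2 — this is a bridge.

2-5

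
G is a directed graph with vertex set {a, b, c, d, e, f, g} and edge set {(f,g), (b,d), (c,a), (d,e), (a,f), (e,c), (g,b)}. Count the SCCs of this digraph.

1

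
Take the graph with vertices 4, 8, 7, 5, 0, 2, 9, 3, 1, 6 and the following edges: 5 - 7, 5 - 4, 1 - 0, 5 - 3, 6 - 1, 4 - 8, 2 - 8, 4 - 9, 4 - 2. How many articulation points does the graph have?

3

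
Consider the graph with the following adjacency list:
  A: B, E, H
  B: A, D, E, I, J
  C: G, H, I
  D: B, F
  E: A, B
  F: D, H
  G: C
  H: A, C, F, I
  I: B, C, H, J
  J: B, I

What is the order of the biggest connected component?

10

Starting from A we can reach A, B, C, D, E, F, G, H, I, J. That is one component of size 10.
The largest has 10 vertices.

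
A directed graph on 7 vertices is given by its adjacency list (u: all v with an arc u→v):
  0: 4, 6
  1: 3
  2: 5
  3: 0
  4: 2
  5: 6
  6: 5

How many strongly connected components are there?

6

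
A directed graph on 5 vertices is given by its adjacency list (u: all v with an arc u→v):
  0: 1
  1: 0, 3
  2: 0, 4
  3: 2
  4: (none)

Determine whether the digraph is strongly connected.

No

There is no directed path from 4 to 0, so the graph is not strongly connected.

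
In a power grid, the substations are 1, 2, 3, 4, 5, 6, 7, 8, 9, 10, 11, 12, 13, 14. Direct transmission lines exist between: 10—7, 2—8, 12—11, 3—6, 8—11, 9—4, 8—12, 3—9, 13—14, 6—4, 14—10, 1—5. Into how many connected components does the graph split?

4

Starting from 1 we can reach 1, 5. That is one component of size 2.
Starting from 3 we can reach 3, 4, 6, 9. That is one component of size 4.
Starting from 7 we can reach 7, 10, 13, 14. That is one component of size 4.
Starting from 2 we can reach 2, 8, 11, 12. That is one component of size 4.
Total: 4 components.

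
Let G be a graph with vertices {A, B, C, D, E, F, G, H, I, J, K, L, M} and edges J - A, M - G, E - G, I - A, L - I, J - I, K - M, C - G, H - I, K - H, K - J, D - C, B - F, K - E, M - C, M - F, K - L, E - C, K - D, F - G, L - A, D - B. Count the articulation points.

Removing K increases the component count from 1 to 2, so K is a cut vertex.
By contrast removing G leaves 1 component; it is not a cut vertex. No other vertex is a cut vertex either.

1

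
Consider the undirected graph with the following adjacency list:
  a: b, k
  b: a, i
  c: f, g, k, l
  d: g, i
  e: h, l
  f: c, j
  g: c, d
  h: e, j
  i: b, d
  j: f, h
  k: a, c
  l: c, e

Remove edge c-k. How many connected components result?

c and k are still connected via c-g-d-i-b-a-k, so the component count stays at 1.

1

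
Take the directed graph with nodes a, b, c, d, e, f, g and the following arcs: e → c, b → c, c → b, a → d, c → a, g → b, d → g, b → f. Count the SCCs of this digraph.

3

{a, b, c, d, g} are all mutually reachable — one SCC of size 5.
{f} is an SCC by itself.
{e} is an SCC by itself.
That gives 3 strongly connected components.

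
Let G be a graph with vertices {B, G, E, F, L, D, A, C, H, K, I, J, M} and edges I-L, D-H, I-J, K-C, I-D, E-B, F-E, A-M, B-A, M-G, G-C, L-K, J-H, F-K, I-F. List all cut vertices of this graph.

I

Removing I increases the component count from 1 to 2, so I is a cut vertex.
By contrast removing J leaves 1 component; it is not a cut vertex. No other vertex is a cut vertex either.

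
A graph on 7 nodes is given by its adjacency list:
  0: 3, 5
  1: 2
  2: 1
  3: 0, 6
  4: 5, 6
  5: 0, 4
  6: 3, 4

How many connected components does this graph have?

Starting from 1 we can reach 1, 2. That is one component of size 2.
Starting from 0 we can reach 0, 3, 4, 5, 6. That is one component of size 5.
Total: 2 components.

2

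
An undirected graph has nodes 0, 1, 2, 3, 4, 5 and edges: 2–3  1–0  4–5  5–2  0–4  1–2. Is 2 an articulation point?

Deleting 2 raises the number of components from 1 to 2, so 2 is a cut vertex.

Yes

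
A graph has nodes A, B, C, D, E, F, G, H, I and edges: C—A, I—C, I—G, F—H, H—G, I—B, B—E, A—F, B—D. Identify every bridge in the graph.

B-D, B-E, B-I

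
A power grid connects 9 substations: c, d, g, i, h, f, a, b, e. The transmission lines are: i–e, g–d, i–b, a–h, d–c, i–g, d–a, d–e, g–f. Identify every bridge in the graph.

a-d, a-h, b-i, c-d, f-g

The edges on the cycle i-g-d-e-i are not bridges since each lies on that cycle.
But removing c–d disconnects c from d; removing a–h disconnects a from h; removing d–a disconnects d from a; removing g–f disconnects g from f — these are bridges.
In total 5 edges are bridges.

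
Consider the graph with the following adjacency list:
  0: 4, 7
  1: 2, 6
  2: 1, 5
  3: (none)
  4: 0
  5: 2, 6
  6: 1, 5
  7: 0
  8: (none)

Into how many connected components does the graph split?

4

8 is isolated — a component by itself.
3 is isolated — a component by itself.
Starting from 0 we can reach 0, 4, 7. That is one component of size 3.
Starting from 1 we can reach 1, 2, 5, 6. That is one component of size 4.
Total: 4 components.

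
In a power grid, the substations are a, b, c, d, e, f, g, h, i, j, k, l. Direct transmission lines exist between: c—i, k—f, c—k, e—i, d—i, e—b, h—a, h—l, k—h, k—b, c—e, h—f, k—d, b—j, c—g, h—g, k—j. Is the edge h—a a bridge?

Removing h—a leaves no path between h and a: the component count goes from 1 to 2. So it is a bridge.

Yes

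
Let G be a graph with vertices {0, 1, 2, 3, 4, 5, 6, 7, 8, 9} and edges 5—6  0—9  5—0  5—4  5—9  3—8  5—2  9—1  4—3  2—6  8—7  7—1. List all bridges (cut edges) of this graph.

The edges on the cycle 5-2-6-5 are not bridges since each lies on that cycle.
Every edge lies on some cycle, so there are no bridges.

none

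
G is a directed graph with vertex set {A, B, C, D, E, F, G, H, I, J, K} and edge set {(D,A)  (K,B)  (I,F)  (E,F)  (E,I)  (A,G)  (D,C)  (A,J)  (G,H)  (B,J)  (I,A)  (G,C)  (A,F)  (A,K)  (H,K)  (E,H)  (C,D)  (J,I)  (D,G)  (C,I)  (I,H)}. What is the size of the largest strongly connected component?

9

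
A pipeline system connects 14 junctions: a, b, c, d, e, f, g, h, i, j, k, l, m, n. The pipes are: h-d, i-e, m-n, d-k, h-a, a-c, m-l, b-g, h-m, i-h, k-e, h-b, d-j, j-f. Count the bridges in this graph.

9

The edges on the cycle i-h-d-k-e-i are not bridges since each lies on that cycle.
But removing h-a disconnects h from a; removing d-j disconnects d from j; removing a-c disconnects a from c; removing j-f disconnects j from f — these are bridges.
In total 9 edges are bridges.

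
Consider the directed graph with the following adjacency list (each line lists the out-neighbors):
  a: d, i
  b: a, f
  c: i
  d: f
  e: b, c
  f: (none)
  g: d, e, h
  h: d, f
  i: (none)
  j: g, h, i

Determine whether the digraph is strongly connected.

There is no directed path from a to b, so the graph is not strongly connected.

No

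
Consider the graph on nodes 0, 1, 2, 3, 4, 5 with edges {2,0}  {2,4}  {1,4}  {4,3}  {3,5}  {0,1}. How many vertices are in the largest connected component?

Starting from 0 we can reach 0, 1, 2, 3, 4, 5. That is one component of size 6.
The largest has 6 vertices.

6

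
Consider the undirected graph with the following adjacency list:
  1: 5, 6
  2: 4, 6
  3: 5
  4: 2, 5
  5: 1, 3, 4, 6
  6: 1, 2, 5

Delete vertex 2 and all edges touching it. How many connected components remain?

With 2 gone, the remaining components are: {1, 3, 4, 5, 6}.
That is 1 component.

1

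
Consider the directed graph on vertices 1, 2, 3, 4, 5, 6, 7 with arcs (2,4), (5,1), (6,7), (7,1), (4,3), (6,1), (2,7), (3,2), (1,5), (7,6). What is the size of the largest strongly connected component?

{2, 3, 4} are all mutually reachable — one SCC of size 3.
{6, 7} are all mutually reachable — one SCC of size 2.
{1, 5} are all mutually reachable — one SCC of size 2.
The largest has 3 vertices.

3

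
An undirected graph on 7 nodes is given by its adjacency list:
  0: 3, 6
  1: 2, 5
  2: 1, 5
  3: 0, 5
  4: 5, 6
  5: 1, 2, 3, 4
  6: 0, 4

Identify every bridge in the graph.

none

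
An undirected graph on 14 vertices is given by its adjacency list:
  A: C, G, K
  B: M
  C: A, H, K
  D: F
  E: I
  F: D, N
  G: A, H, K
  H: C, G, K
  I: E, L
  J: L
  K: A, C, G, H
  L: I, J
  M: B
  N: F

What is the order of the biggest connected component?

Starting from B we can reach B, M. That is one component of size 2.
Starting from D we can reach D, F, N. That is one component of size 3.
Starting from E we can reach E, I, J, L. That is one component of size 4.
Starting from A we can reach A, C, G, H, K. That is one component of size 5.
The largest has 5 vertices.

5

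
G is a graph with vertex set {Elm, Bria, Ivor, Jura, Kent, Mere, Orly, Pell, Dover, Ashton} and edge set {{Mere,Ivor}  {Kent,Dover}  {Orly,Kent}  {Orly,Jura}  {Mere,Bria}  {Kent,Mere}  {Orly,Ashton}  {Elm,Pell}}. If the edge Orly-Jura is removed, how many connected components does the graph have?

3

Before removal there are 2 components.
Orly-Jura is a bridge — removing it separates Orly's side from Jura's side.
After removal: 3 components.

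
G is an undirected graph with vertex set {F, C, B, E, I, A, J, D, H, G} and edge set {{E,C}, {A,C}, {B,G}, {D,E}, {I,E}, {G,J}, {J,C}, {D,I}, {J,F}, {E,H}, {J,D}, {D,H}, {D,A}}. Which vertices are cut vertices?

G, J

Removing G increases the component count from 1 to 2, so G is a cut vertex.
Removing J increases the component count from 1 to 3, so J is a cut vertex.
By contrast removing H leaves 1 component; it is not a cut vertex. No other vertex is a cut vertex either.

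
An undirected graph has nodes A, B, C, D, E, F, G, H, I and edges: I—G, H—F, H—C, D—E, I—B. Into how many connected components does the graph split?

4

A is isolated — a component by itself.
Starting from D we can reach D, E. That is one component of size 2.
Starting from C we can reach C, F, H. That is one component of size 3.
Starting from B we can reach B, G, I. That is one component of size 3.
Total: 4 components.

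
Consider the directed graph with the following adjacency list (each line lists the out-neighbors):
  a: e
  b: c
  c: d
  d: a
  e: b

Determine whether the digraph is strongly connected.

From c we can reach every vertex (a, b, c, d, e), and every vertex can reach c (a, b, c, d, e). So the whole graph is one strongly connected component.

Yes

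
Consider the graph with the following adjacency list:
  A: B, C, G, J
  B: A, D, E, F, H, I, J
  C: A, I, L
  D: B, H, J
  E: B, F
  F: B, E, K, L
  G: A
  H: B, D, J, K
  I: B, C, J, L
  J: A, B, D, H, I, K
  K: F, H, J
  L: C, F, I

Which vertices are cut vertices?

A

Removing A increases the component count from 1 to 2, so A is a cut vertex.
By contrast removing L leaves 1 component; it is not a cut vertex. No other vertex is a cut vertex either.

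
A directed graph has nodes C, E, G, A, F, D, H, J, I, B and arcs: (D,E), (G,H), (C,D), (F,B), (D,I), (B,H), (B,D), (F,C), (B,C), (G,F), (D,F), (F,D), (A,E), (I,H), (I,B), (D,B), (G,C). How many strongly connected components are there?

{B, C, D, F, I} are all mutually reachable — one SCC of size 5.
{H} is an SCC by itself.
{A} is an SCC by itself.
{E} is an SCC by itself.
{G} is an SCC by itself.
(and 1 more singleton SCC)
That gives 6 strongly connected components.

6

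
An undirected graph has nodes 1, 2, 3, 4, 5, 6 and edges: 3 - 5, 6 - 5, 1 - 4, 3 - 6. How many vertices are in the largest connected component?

2 is isolated — a component by itself.
Starting from 1 we can reach 1, 4. That is one component of size 2.
Starting from 3 we can reach 3, 5, 6. That is one component of size 3.
The largest has 3 vertices.

3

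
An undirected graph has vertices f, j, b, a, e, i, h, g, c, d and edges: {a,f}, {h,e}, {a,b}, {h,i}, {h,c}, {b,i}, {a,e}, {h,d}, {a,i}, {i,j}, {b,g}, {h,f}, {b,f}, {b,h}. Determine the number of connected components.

Starting from a we can reach a, b, c, d, e, f, g, h, i, j. That is one component of size 10.
Total: 1 component.

1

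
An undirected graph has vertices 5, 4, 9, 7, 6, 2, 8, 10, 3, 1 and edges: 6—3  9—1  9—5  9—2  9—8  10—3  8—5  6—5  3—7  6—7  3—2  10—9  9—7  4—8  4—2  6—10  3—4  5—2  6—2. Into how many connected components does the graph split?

1

Starting from 1 we can reach 1, 2, 3, 4, 5, 6, 7, 8, 9, 10. That is one component of size 10.
Total: 1 component.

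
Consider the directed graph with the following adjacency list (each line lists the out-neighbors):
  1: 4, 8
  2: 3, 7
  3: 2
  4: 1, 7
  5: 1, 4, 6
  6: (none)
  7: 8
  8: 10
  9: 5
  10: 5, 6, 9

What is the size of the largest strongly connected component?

7

{1, 4, 5, 7, 8, 9, 10} are all mutually reachable — one SCC of size 7.
{2, 3} are all mutually reachable — one SCC of size 2.
{6} is an SCC by itself.
The largest has 7 vertices.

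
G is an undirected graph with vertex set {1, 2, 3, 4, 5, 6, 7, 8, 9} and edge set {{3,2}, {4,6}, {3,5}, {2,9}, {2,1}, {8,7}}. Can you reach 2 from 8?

No

The component containing 8 is {7, 8}, and 2 is not in it.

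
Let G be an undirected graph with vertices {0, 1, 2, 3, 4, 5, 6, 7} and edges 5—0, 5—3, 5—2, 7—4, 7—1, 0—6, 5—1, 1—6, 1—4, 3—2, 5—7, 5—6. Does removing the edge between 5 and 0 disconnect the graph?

After removing 5—0, the path 5-6-0 still connects them, so the edge is not a bridge.

No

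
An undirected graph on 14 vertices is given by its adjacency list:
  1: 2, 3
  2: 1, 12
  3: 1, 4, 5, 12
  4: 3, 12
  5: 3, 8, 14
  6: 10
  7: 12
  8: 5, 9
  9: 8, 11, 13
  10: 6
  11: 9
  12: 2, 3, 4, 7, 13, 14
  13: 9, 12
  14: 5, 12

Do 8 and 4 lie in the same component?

From 8 we can reach 1, 2, 3, 4, 5, 7, 8, 9, 11, 12, 13, 14, which includes 4.

Yes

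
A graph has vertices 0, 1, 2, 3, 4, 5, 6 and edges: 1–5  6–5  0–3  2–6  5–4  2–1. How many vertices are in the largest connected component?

Starting from 0 we can reach 0, 3. That is one component of size 2.
Starting from 1 we can reach 1, 2, 4, 5, 6. That is one component of size 5.
The largest has 5 vertices.

5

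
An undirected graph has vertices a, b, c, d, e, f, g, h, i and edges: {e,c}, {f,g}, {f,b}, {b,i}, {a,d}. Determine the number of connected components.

4

h is isolated — a component by itself.
Starting from a we can reach a, d. That is one component of size 2.
Starting from c we can reach c, e. That is one component of size 2.
Starting from b we can reach b, f, g, i. That is one component of size 4.
Total: 4 components.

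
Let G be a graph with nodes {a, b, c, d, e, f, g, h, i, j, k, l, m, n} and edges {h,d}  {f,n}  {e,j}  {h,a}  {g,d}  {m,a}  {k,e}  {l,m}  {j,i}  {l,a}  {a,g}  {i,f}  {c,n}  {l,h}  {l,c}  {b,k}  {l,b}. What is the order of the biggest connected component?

Starting from a we can reach a, b, c, d, e, f, g, h, i, j, k, l, m, n. That is one component of size 14.
The largest has 14 vertices.

14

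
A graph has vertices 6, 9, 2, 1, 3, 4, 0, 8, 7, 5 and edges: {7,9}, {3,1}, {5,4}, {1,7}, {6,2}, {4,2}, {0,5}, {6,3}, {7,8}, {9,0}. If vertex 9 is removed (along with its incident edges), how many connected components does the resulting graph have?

1

With 9 gone, the remaining components are: {0, 1, 2, 3, 4, 5, 6, 7, 8}.
That is 1 component.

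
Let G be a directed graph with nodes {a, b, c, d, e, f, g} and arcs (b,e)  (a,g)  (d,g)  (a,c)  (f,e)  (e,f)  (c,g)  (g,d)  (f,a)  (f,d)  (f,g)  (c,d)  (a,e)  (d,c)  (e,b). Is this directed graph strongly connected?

No

There is no directed path from d to e, so the graph is not strongly connected.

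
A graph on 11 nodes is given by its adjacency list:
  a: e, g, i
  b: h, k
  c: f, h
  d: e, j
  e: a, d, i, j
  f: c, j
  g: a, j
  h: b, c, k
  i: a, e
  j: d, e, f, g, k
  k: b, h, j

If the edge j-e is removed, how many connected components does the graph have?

1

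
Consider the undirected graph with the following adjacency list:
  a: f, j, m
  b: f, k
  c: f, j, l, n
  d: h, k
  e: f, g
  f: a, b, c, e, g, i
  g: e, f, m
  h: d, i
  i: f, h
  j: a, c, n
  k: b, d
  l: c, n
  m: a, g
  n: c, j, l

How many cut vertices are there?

1

Removing f increases the component count from 1 to 2, so f is a cut vertex.
By contrast removing n leaves 1 component; it is not a cut vertex. No other vertex is a cut vertex either.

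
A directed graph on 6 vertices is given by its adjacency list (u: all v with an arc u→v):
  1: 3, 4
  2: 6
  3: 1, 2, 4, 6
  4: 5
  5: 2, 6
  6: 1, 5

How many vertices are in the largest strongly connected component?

6

{1, 2, 3, 4, 5, 6} are all mutually reachable — one SCC of size 6.
The largest has 6 vertices.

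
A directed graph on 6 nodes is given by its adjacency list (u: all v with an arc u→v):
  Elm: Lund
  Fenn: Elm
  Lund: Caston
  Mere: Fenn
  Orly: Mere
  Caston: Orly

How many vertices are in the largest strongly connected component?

{Elm, Fenn, Lund, Mere, Orly, Caston} are all mutually reachable — one SCC of size 6.
The largest has 6 vertices.

6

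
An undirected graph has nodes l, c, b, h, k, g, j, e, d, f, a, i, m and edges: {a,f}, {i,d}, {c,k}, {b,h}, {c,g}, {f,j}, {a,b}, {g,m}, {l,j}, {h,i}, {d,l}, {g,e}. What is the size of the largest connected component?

Starting from c we can reach c, e, g, k, m. That is one component of size 5.
Starting from a we can reach a, b, d, f, h, i, j, l. That is one component of size 8.
The largest has 8 vertices.

8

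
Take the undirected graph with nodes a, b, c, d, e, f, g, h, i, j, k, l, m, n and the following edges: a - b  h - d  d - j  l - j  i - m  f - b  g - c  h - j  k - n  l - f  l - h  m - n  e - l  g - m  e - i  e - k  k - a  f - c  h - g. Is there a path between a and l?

From a we can reach a, b, c, d, e, f, g, h, i, j, k, l, m, n, which includes l.

Yes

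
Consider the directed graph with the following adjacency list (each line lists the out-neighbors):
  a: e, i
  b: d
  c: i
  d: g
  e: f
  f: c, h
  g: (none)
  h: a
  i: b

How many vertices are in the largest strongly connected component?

4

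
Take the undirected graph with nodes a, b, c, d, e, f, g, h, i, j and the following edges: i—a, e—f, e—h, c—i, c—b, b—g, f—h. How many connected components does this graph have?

4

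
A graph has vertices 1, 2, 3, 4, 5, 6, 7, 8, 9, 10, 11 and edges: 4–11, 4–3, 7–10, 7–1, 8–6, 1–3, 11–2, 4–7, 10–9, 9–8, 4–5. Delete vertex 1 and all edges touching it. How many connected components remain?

1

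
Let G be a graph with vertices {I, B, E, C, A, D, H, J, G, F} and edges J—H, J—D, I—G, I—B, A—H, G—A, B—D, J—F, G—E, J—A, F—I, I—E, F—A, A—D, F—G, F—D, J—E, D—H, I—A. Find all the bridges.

none

The edges on the cycle J-F-I-B-D-H-A-J are not bridges since each lies on that cycle.
Every edge lies on some cycle, so there are no bridges.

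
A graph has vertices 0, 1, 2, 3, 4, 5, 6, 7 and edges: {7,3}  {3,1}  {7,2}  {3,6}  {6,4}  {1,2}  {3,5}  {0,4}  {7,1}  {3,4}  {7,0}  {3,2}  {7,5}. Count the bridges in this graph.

0

The edges on the cycle 7-3-2-7 are not bridges since each lies on that cycle.
Every edge lies on some cycle, so there are no bridges.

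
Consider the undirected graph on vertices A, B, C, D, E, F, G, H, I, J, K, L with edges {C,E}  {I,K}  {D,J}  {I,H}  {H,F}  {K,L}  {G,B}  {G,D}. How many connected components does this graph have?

4

A is isolated — a component by itself.
Starting from C we can reach C, E. That is one component of size 2.
Starting from B we can reach B, D, G, J. That is one component of size 4.
Starting from F we can reach F, H, I, K, L. That is one component of size 5.
Total: 4 components.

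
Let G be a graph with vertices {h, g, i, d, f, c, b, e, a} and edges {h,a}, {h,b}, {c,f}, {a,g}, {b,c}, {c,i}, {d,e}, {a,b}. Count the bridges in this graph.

5

The edges on the cycle h-a-b-h are not bridges since each lies on that cycle.
But removing c—f disconnects c from f; removing c—i disconnects c from i; removing e—d disconnects e from d; removing b—c disconnects b from c — these are bridges.
In total 5 edges are bridges.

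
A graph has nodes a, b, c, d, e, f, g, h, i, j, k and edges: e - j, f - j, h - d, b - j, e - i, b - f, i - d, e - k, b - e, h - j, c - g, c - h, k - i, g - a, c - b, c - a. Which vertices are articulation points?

Removing c increases the component count from 1 to 2, so c is a cut vertex.
By contrast removing g leaves 1 component; it is not a cut vertex. No other vertex is a cut vertex either.

c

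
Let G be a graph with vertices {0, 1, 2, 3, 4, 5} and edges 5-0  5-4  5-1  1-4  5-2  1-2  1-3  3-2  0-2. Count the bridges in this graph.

0

The edges on the cycle 5-1-3-2-5 are not bridges since each lies on that cycle.
Every edge lies on some cycle, so there are no bridges.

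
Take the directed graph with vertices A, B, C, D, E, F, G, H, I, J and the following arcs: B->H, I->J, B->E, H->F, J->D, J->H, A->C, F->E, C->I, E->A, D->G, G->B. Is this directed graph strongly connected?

Yes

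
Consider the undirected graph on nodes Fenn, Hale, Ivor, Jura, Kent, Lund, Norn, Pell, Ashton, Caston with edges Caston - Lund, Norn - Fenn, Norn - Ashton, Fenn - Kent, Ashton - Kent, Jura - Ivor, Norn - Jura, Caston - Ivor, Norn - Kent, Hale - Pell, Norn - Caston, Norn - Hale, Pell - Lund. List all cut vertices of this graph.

Removing Norn increases the component count from 1 to 2, so Norn is a cut vertex.
By contrast removing Kent leaves 1 component; it is not a cut vertex. No other vertex is a cut vertex either.

Norn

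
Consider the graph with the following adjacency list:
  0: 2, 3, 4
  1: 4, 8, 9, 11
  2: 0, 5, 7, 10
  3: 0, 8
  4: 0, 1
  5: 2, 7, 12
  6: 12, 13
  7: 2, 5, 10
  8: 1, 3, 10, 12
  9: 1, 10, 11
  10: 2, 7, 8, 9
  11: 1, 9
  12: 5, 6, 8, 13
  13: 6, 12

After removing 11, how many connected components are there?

With 11 gone, the remaining components are: {0, 1, 2, 3, 4, 5, 6, 7, 8, 9, 10, 12, 13}.
That is 1 component.

1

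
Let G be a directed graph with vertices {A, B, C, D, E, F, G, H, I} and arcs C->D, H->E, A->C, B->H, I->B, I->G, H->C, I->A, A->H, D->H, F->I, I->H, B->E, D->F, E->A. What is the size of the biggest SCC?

{A, B, C, D, E, F, H, I} are all mutually reachable — one SCC of size 8.
{G} is an SCC by itself.
The largest has 8 vertices.

8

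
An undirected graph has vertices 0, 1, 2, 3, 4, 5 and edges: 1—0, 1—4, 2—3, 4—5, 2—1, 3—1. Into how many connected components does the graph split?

1

Starting from 0 we can reach 0, 1, 2, 3, 4, 5. That is one component of size 6.
Total: 1 component.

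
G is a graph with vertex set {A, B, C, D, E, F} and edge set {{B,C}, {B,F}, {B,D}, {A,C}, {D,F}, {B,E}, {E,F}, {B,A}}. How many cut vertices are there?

1

Removing B increases the component count from 1 to 2, so B is a cut vertex.
By contrast removing D leaves 1 component; it is not a cut vertex. No other vertex is a cut vertex either.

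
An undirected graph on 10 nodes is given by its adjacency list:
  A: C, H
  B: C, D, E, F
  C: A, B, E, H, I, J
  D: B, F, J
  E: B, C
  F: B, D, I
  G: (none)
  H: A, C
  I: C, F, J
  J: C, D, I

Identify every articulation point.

Removing C increases the component count from 2 to 3, so C is a cut vertex.
By contrast removing H leaves 2 components; it is not a cut vertex. No other vertex is a cut vertex either.

C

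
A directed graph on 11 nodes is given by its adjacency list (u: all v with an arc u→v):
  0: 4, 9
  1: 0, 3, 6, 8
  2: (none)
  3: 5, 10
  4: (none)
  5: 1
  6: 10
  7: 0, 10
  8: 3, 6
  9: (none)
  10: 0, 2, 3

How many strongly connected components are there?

{1, 3, 5, 6, 8, 10} are all mutually reachable — one SCC of size 6.
{9} is an SCC by itself.
{0} is an SCC by itself.
{4} is an SCC by itself.
{7} is an SCC by itself.
(and 1 more singleton SCC)
That gives 6 strongly connected components.

6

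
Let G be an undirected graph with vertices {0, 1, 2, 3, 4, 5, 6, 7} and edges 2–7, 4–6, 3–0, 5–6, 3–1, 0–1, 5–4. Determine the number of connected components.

3

Starting from 2 we can reach 2, 7. That is one component of size 2.
Starting from 4 we can reach 4, 5, 6. That is one component of size 3.
Starting from 0 we can reach 0, 1, 3. That is one component of size 3.
Total: 3 components.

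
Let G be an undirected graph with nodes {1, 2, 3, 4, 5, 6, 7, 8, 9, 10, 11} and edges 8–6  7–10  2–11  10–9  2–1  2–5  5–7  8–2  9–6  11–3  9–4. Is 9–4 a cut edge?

Yes

Removing 9–4 leaves no path between 9 and 4: the component count goes from 1 to 2. So it is a bridge.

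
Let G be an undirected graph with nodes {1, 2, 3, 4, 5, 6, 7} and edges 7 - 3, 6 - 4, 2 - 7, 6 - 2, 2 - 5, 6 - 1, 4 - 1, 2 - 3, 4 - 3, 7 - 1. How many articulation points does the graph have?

Removing 2 increases the component count from 1 to 2, so 2 is a cut vertex.
By contrast removing 6 leaves 1 component; it is not a cut vertex. No other vertex is a cut vertex either.

1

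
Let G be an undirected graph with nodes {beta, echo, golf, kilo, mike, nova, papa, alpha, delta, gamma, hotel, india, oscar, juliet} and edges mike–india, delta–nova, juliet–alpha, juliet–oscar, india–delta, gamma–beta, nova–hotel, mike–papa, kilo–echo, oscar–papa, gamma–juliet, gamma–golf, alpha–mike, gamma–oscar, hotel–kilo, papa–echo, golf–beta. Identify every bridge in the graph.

none

The edges on the cycle gamma-golf-beta-gamma are not bridges since each lies on that cycle.
Every edge lies on some cycle, so there are no bridges.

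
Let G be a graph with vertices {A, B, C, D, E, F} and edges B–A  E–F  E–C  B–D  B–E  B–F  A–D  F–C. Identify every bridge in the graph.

none

The edges on the cycle B-A-D-B are not bridges since each lies on that cycle.
Every edge lies on some cycle, so there are no bridges.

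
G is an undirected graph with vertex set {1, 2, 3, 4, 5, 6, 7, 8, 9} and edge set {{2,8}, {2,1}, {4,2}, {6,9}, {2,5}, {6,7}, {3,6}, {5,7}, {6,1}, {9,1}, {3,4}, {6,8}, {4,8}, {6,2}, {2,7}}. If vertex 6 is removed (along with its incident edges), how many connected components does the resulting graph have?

With 6 gone, the remaining components are: {1, 2, 3, 4, 5, 7, 8, 9}.
That is 1 component.

1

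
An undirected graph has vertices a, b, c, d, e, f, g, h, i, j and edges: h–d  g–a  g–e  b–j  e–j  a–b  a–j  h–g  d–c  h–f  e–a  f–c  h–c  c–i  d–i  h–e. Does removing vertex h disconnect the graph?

Yes

Deleting h raises the number of components from 1 to 2, so h is a cut vertex.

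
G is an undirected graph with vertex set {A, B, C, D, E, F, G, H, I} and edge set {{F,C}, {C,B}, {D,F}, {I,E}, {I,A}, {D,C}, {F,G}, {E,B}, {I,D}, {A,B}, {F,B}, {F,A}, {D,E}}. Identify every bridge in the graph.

F-G

The edges on the cycle I-D-F-A-I are not bridges since each lies on that cycle.
But removing F—G disconnects F from G — this is a bridge.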